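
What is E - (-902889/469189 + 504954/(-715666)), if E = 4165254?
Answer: 147130313782896/35323229 ≈ 4.1653e+6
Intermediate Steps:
E - (-902889/469189 + 504954/(-715666)) = 4165254 - (-902889/469189 + 504954/(-715666)) = 4165254 - (-902889*1/469189 + 504954*(-1/715666)) = 4165254 - (-902889/469189 - 252477/357833) = 4165254 - 1*(-92897730/35323229) = 4165254 + 92897730/35323229 = 147130313782896/35323229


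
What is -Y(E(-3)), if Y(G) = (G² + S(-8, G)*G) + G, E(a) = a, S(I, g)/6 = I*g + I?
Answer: 282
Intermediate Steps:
S(I, g) = 6*I + 6*I*g (S(I, g) = 6*(I*g + I) = 6*(I + I*g) = 6*I + 6*I*g)
Y(G) = G + G² + G*(-48 - 48*G) (Y(G) = (G² + (6*(-8)*(1 + G))*G) + G = (G² + (-48 - 48*G)*G) + G = (G² + G*(-48 - 48*G)) + G = G + G² + G*(-48 - 48*G))
-Y(E(-3)) = -47*(-3)*(-1 - 1*(-3)) = -47*(-3)*(-1 + 3) = -47*(-3)*2 = -1*(-282) = 282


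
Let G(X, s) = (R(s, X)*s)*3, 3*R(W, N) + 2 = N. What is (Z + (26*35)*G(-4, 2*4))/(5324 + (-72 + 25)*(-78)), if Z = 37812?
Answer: -2934/4495 ≈ -0.65273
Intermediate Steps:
R(W, N) = -⅔ + N/3
G(X, s) = 3*s*(-⅔ + X/3) (G(X, s) = ((-⅔ + X/3)*s)*3 = (s*(-⅔ + X/3))*3 = 3*s*(-⅔ + X/3))
(Z + (26*35)*G(-4, 2*4))/(5324 + (-72 + 25)*(-78)) = (37812 + (26*35)*((2*4)*(-2 - 4)))/(5324 + (-72 + 25)*(-78)) = (37812 + 910*(8*(-6)))/(5324 - 47*(-78)) = (37812 + 910*(-48))/(5324 + 3666) = (37812 - 43680)/8990 = -5868*1/8990 = -2934/4495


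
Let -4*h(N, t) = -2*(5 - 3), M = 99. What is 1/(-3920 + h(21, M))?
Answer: -1/3919 ≈ -0.00025517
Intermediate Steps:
h(N, t) = 1 (h(N, t) = -(-1)*(5 - 3)/2 = -(-1)*2/2 = -1/4*(-4) = 1)
1/(-3920 + h(21, M)) = 1/(-3920 + 1) = 1/(-3919) = -1/3919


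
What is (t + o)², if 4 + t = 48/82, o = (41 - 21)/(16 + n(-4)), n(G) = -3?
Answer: 1000000/284089 ≈ 3.5200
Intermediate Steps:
o = 20/13 (o = (41 - 21)/(16 - 3) = 20/13 ≈ 1.5385)
t = -140/41 (t = -4 + 48/82 = -4 + 48*(1/82) = -4 + 24/41 = -140/41 ≈ -3.4146)
(t + o)² = (-140/41 + 20/13)² = (-1000/533)² = 1000000/284089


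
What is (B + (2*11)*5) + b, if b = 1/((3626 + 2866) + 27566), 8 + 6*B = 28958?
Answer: 168076231/34058 ≈ 4935.0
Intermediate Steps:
B = 4825 (B = -4/3 + (⅙)*28958 = -4/3 + 14479/3 = 4825)
b = 1/34058 (b = 1/(6492 + 27566) = 1/34058 ≈ 2.9362e-5)
(B + (2*11)*5) + b = (4825 + (2*11)*5) + 1/34058 = (4825 + 22*5) + 1/34058 = (4825 + 110) + 1/34058 = 4935 + 1/34058 = 168076231/34058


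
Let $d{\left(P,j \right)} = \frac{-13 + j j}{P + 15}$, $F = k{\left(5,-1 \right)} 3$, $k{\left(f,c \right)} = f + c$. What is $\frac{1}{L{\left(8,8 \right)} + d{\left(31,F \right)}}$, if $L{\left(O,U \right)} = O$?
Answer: $\frac{46}{499} \approx 0.092184$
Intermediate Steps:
$k{\left(f,c \right)} = c + f$
$F = 12$ ($F = \left(-1 + 5\right) 3 = 4 \cdot 3 = 12$)
$d{\left(P,j \right)} = \frac{-13 + j^{2}}{15 + P}$
$\frac{1}{L{\left(8,8 \right)} + d{\left(31,F \right)}} = \frac{1}{8 + \frac{-13 + 12^{2}}{15 + 31}} = \frac{1}{8 + \frac{-13 + 144}{46}} = \frac{1}{8 + \frac{1}{46} \cdot 131} = \frac{1}{8 + \frac{131}{46}} = \frac{1}{\frac{499}{46}} = \frac{46}{499}$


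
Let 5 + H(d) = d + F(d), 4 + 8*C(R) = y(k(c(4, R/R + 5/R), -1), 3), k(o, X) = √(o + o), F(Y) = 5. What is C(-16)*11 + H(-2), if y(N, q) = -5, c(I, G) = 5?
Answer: -115/8 ≈ -14.375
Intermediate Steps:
k(o, X) = √2*√o (k(o, X) = √(2*o) = √2*√o)
C(R) = -9/8 (C(R) = -½ + (⅛)*(-5) = -½ - 5/8 = -9/8)
H(d) = d (H(d) = -5 + (d + 5) = -5 + (5 + d) = d)
C(-16)*11 + H(-2) = -9/8*11 - 2 = -99/8 - 2 = -115/8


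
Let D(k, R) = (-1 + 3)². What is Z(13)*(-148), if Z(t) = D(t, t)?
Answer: -592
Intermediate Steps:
D(k, R) = 4 (D(k, R) = 2² = 4)
Z(t) = 4
Z(13)*(-148) = 4*(-148) = -592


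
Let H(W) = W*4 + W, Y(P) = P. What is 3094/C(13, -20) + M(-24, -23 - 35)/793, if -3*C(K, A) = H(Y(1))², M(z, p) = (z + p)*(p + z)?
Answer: -7192526/19825 ≈ -362.80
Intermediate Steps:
H(W) = 5*W (H(W) = 4*W + W = 5*W)
M(z, p) = (p + z)² (M(z, p) = (p + z)*(p + z) = (p + z)²)
C(K, A) = -25/3 (C(K, A) = -(5*1)²/3 = -⅓*5² = -⅓*25 = -25/3)
3094/C(13, -20) + M(-24, -23 - 35)/793 = 3094/(-25/3) + ((-23 - 35) - 24)²/793 = 3094*(-3/25) + (-58 - 24)²*(1/793) = -9282/25 + (-82)²*(1/793) = -9282/25 + 6724*(1/793) = -9282/25 + 6724/793 = -7192526/19825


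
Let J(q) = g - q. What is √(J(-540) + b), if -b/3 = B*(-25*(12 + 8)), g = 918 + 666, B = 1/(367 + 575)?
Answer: 11*√433006/157 ≈ 46.104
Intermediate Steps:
B = 1/942 ≈ 0.0010616
g = 1584
J(q) = 1584 - q
b = 250/157 (b = -(-25*(12 + 8))/314 = -(-25*20)/314 = -(-500)/314 = -3*(-250/471) = 250/157 ≈ 1.5924)
√(J(-540) + b) = √((1584 - 1*(-540)) + 250/157) = √((1584 + 540) + 250/157) = √(2124 + 250/157) = √(333718/157) = 11*√433006/157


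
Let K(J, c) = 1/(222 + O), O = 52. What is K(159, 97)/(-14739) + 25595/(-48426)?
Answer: -2871252711/5432436751 ≈ -0.52854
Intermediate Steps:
K(J, c) = 1/274 (K(J, c) = 1/(222 + 52) = 1/274)
K(159, 97)/(-14739) + 25595/(-48426) = (1/274)/(-14739) + 25595/(-48426) = (1/274)*(-1/14739) + 25595*(-1/48426) = -1/4038486 - 25595/48426 = -2871252711/5432436751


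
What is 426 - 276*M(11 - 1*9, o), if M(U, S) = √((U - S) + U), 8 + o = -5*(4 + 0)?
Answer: 426 - 1104*√2 ≈ -1135.3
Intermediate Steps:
o = -28 (o = -8 - 5*(4 + 0) = -8 - 5*4 = -8 - 20 = -28)
M(U, S) = √(-S + 2*U)
426 - 276*M(11 - 1*9, o) = 426 - 276*√(-1*(-28) + 2*(11 - 1*9)) = 426 - 276*√(28 + 2*(11 - 9)) = 426 - 276*√(28 + 2*2) = 426 - 276*√(28 + 4) = 426 - 1104*√2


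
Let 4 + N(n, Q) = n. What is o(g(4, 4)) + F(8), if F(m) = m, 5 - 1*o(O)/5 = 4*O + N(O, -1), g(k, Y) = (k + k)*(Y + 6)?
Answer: -1947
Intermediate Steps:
g(k, Y) = 2*k*(6 + Y) (g(k, Y) = (2*k)*(6 + Y) = 2*k*(6 + Y))
N(n, Q) = -4 + n
o(O) = 45 - 25*O (o(O) = 25 - 5*(4*O + (-4 + O)) = 25 - 5*(-4 + 5*O) = 25 + (20 - 25*O) = 45 - 25*O)
o(g(4, 4)) + F(8) = (45 - 50*4*(6 + 4)) + 8 = (45 - 50*4*10) + 8 = (45 - 25*80) + 8 = (45 - 2000) + 8 = -1955 + 8 = -1947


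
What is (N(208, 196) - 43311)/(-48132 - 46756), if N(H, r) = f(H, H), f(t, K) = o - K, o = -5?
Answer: 10881/23722 ≈ 0.45869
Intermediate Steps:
f(t, K) = -5 - K
N(H, r) = -5 - H
(N(208, 196) - 43311)/(-48132 - 46756) = ((-5 - 1*208) - 43311)/(-48132 - 46756) = ((-5 - 208) - 43311)/(-94888) = (-213 - 43311)*(-1/94888) = -43524*(-1/94888) = 10881/23722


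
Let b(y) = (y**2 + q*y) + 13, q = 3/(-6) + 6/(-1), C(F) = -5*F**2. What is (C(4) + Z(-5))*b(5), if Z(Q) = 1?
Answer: -869/2 ≈ -434.50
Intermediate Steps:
q = -13/2 (q = 3*(-1/6) + 6*(-1) = -1/2 - 6 = -13/2 ≈ -6.5000)
b(y) = 13 + y**2 - 13*y/2 (b(y) = (y**2 - 13*y/2) + 13 = 13 + y**2 - 13*y/2)
(C(4) + Z(-5))*b(5) = (-5*4**2 + 1)*(13 + 5**2 - 13/2*5) = (-5*16 + 1)*(13 + 25 - 65/2) = (-80 + 1)*(11/2) = -79*11/2 = -869/2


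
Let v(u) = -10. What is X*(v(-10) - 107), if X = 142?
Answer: -16614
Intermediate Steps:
X*(v(-10) - 107) = 142*(-10 - 107) = 142*(-117) = -16614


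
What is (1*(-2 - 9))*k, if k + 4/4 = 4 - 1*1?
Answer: -22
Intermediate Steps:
k = 2 (k = -1 + (4 - 1*1) = -1 + (4 - 1) = -1 + 3 = 2)
(1*(-2 - 9))*k = (1*(-2 - 9))*2 = (1*(-11))*2 = -11*2 = -22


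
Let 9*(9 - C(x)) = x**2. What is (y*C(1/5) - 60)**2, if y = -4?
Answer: 466387216/50625 ≈ 9212.6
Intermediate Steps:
C(x) = 9 - x**2/9
(y*C(1/5) - 60)**2 = (-4*(9 - (1/5)**2/9) - 60)**2 = (-4*(9 - 1/9*1/25) - 60)**2 = (-4*(9 - 1/225) - 60)**2 = (-4*2024/225 - 60)**2 = (-8096/225 - 60)**2 = (-21596/225)**2 = 466387216/50625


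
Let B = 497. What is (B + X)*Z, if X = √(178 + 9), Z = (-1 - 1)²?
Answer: 1988 + 4*√187 ≈ 2042.7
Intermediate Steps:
Z = 4 (Z = (-2)² = 4)
X = √187 ≈ 13.675
(B + X)*Z = (497 + √187)*4 = 1988 + 4*√187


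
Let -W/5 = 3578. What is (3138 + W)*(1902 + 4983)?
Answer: -101567520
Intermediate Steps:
W = -17890 (W = -5*3578 = -17890)
(3138 + W)*(1902 + 4983) = (3138 - 17890)*(1902 + 4983) = -14752*6885 = -101567520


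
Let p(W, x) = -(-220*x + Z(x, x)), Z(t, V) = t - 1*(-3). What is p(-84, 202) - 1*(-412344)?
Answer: 456579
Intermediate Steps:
Z(t, V) = 3 + t (Z(t, V) = t + 3 = 3 + t)
p(W, x) = -3 + 219*x (p(W, x) = -(-220*x + (3 + x)) = -(3 - 219*x) = -3 + 219*x)
p(-84, 202) - 1*(-412344) = (-3 + 219*202) - 1*(-412344) = (-3 + 44238) + 412344 = 44235 + 412344 = 456579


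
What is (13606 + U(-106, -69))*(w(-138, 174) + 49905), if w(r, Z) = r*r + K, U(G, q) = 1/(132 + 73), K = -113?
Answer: 191999505116/205 ≈ 9.3658e+8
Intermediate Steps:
U(G, q) = 1/205
w(r, Z) = -113 + r² (w(r, Z) = r*r - 113 = r² - 113 = -113 + r²)
(13606 + U(-106, -69))*(w(-138, 174) + 49905) = (13606 + 1/205)*((-113 + (-138)²) + 49905) = 2789231*((-113 + 19044) + 49905)/205 = 2789231*(18931 + 49905)/205 = (2789231/205)*68836 = 191999505116/205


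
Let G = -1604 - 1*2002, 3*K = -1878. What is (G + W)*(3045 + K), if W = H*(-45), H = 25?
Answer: -11444289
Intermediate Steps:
K = -626 (K = (⅓)*(-1878) = -626)
W = -1125 (W = 25*(-45) = -1125)
G = -3606 (G = -1604 - 2002 = -3606)
(G + W)*(3045 + K) = (-3606 - 1125)*(3045 - 626) = -4731*2419 = -11444289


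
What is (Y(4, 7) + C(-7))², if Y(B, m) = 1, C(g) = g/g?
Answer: 4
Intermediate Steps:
C(g) = 1
(Y(4, 7) + C(-7))² = (1 + 1)² = 2² = 4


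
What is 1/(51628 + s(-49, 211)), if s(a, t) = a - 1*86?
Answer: 1/51493 ≈ 1.9420e-5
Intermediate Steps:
s(a, t) = -86 + a (s(a, t) = a - 86 = -86 + a)
1/(51628 + s(-49, 211)) = 1/(51628 + (-86 - 49)) = 1/(51628 - 135) = 1/51493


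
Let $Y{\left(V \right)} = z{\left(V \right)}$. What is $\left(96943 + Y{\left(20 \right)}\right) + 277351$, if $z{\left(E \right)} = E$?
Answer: $374314$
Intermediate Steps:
$Y{\left(V \right)} = V$
$\left(96943 + Y{\left(20 \right)}\right) + 277351 = \left(96943 + 20\right) + 277351 = 96963 + 277351 = 374314$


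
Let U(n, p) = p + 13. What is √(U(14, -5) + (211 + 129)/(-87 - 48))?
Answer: 2*√111/9 ≈ 2.3413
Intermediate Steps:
U(n, p) = 13 + p
√(U(14, -5) + (211 + 129)/(-87 - 48)) = √((13 - 5) + (211 + 129)/(-87 - 48)) = √(8 + 340/(-135)) = √(8 + 340*(-1/135)) = √(8 - 68/27) = √(148/27) = 2*√111/9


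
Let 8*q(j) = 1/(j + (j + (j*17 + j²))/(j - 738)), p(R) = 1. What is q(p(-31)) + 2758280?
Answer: 15843561057/5744 ≈ 2.7583e+6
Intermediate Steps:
q(j) = 1/(8*(j + (j² + 18*j)/(-738 + j))) (q(j) = 1/(8*(j + (j + (j*17 + j²))/(j - 738))) = 1/(8*(j + (j + (17*j + j²))/(-738 + j))) = 1/(8*(j + (j + (j² + 17*j))/(-738 + j))) = 1/(8*(j + (j² + 18*j)/(-738 + j))))
q(p(-31)) + 2758280 = (1/16)*(-738 + 1)/(1*(-360 + 1)) + 2758280 = (1/16)*1*(-737)/(-359) + 2758280 = (1/16)*1*(-1/359)*(-737) + 2758280 = 737/5744 + 2758280 = 15843561057/5744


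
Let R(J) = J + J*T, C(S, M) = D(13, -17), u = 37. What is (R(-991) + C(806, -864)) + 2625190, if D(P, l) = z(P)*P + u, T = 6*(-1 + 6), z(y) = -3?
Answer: 2594467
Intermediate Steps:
T = 30 (T = 6*5 = 30)
D(P, l) = 37 - 3*P (D(P, l) = -3*P + 37 = 37 - 3*P)
C(S, M) = -2 (C(S, M) = 37 - 3*13 = 37 - 39 = -2)
R(J) = 31*J (R(J) = J + J*30 = J + 30*J = 31*J)
(R(-991) + C(806, -864)) + 2625190 = (31*(-991) - 2) + 2625190 = (-30721 - 2) + 2625190 = -30723 + 2625190 = 2594467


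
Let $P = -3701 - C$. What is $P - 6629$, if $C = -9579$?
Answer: $-751$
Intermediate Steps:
$P = 5878$ ($P = -3701 - -9579 = -3701 + 9579 = 5878$)
$P - 6629 = 5878 - 6629 = -751$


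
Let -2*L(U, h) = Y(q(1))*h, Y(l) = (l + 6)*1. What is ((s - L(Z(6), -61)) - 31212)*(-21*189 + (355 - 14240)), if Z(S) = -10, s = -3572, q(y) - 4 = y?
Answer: 627023553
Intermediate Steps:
q(y) = 4 + y
Y(l) = 6 + l (Y(l) = (6 + l)*1 = 6 + l)
L(U, h) = -11*h/2 (L(U, h) = -(6 + (4 + 1))*h/2 = -(6 + 5)*h/2 = -11*h/2)
((s - L(Z(6), -61)) - 31212)*(-21*189 + (355 - 14240)) = ((-3572 - (-11)*(-61)/2) - 31212)*(-21*189 + (355 - 14240)) = ((-3572 - 1*671/2) - 31212)*(-3969 - 13885) = ((-3572 - 671/2) - 31212)*(-17854) = (-7815/2 - 31212)*(-17854) = -70239/2*(-17854) = 627023553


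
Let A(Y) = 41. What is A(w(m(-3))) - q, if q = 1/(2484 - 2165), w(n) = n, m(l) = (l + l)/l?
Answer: 13078/319 ≈ 40.997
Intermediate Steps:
m(l) = 2 (m(l) = (2*l)/l = 2)
q = 1/319 ≈ 0.0031348
A(w(m(-3))) - q = 41 - 1*1/319 = 41 - 1/319 = 13078/319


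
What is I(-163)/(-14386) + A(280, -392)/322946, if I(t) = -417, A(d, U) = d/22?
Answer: 741683671/25552456358 ≈ 0.029026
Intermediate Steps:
A(d, U) = d/22 (A(d, U) = d*(1/22) = d/22)
I(-163)/(-14386) + A(280, -392)/322946 = -417/(-14386) + ((1/22)*280)/322946 = -417*(-1/14386) + (140/11)*(1/322946) = 417/14386 + 70/1776203 = 741683671/25552456358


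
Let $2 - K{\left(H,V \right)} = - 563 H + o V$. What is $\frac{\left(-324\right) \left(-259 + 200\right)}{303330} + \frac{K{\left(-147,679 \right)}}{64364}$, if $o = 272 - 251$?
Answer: $- \frac{2349840643}{1626961010} \approx -1.4443$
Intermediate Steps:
$o = 21$
$K{\left(H,V \right)} = 2 - 21 V + 563 H$ ($K{\left(H,V \right)} = 2 - \left(- 563 H + 21 V\right) = 2 + \left(- 21 V + 563 H\right) = 2 - 21 V + 563 H$)
$\frac{\left(-324\right) \left(-259 + 200\right)}{303330} + \frac{K{\left(-147,679 \right)}}{64364} = \frac{\left(-324\right) \left(-259 + 200\right)}{303330} + \frac{2 - 14259 + 563 \left(-147\right)}{64364} = \left(-324\right) \left(-59\right) \frac{1}{303330} + \left(2 - 14259 - 82761\right) \frac{1}{64364} = 19116 \cdot \frac{1}{303330} - \frac{48509}{32182} = \frac{3186}{50555} - \frac{48509}{32182} = - \frac{2349840643}{1626961010}$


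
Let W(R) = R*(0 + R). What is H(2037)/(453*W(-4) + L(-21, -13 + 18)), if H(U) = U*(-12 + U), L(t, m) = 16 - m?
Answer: 589275/1037 ≈ 568.25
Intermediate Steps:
W(R) = R**2 (W(R) = R*R = R**2)
H(2037)/(453*W(-4) + L(-21, -13 + 18)) = (2037*(-12 + 2037))/(453*(-4)**2 + (16 - (-13 + 18))) = (2037*2025)/(453*16 + (16 - 1*5)) = 4124925/(7248 + (16 - 5)) = 4124925/(7248 + 11) = 4124925/7259 = 4124925*(1/7259) = 589275/1037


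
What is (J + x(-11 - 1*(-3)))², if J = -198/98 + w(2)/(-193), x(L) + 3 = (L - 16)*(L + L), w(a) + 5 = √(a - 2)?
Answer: 12846883905025/89434849 ≈ 1.4365e+5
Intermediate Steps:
w(a) = -5 + √(-2 + a) (w(a) = -5 + √(a - 2) = -5 + √(-2 + a))
x(L) = -3 + 2*L*(-16 + L) (x(L) = -3 + (L - 16)*(L + L) = -3 + (-16 + L)*(2*L) = -3 + 2*L*(-16 + L))
J = -18862/9457 (J = -198/98 + (-5 + √(-2 + 2))/(-193) = -198*1/98 + (-5 + √0)*(-1/193) = -99/49 + (-5 + 0)*(-1/193) = -99/49 - 5*(-1/193) = -99/49 + 5/193 = -18862/9457 ≈ -1.9945)
(J + x(-11 - 1*(-3)))² = (-18862/9457 + (-3 - 32*(-11 - 1*(-3)) + 2*(-11 - 1*(-3))²))² = (-18862/9457 + (-3 - 32*(-11 + 3) + 2*(-11 + 3)²))² = (-18862/9457 + (-3 - 32*(-8) + 2*(-8)²))² = (-18862/9457 + (-3 + 256 + 2*64))² = (-18862/9457 + (-3 + 256 + 128))² = (-18862/9457 + 381)² = (3584255/9457)² = 12846883905025/89434849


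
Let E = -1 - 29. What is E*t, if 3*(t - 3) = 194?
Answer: -2030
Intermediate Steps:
t = 203/3 (t = 3 + (1/3)*194 = 3 + 194/3 = 203/3 ≈ 67.667)
E = -30
E*t = -30*203/3 = -2030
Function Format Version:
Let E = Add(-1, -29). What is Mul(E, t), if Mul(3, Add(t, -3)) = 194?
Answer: -2030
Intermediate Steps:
t = Rational(203, 3) (t = Add(3, Mul(Rational(1, 3), 194)) = Add(3, Rational(194, 3)) = Rational(203, 3) ≈ 67.667)
E = -30
Mul(E, t) = Mul(-30, Rational(203, 3)) = -2030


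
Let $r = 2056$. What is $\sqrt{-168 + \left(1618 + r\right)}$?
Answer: $\sqrt{3506} \approx 59.211$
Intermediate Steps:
$\sqrt{-168 + \left(1618 + r\right)} = \sqrt{-168 + \left(1618 + 2056\right)} = \sqrt{-168 + 3674} = \sqrt{3506}$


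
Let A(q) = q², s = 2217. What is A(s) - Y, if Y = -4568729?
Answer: 9483818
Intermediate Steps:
A(s) - Y = 2217² - 1*(-4568729) = 4915089 + 4568729 = 9483818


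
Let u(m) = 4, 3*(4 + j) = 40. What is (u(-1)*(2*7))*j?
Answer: 1568/3 ≈ 522.67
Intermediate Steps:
j = 28/3 (j = -4 + (⅓)*40 = -4 + 40/3 = 28/3 ≈ 9.3333)
(u(-1)*(2*7))*j = (4*(2*7))*(28/3) = (4*14)*(28/3) = 56*(28/3) = 1568/3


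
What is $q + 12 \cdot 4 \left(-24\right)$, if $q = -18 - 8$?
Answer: $-1178$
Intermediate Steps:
$q = -26$
$q + 12 \cdot 4 \left(-24\right) = -26 + 12 \cdot 4 \left(-24\right) = -26 + 48 \left(-24\right) = -26 - 1152 = -1178$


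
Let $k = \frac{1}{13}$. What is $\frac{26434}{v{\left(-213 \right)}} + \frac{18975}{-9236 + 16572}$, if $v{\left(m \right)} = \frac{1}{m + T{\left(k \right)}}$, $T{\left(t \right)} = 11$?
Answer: $- \frac{39171785473}{7336} \approx -5.3397 \cdot 10^{6}$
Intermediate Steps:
$k = \frac{1}{13} \approx 0.076923$
$v{\left(m \right)} = \frac{1}{11 + m}$ ($v{\left(m \right)} = \frac{1}{m + 11} = \frac{1}{11 + m}$)
$\frac{26434}{v{\left(-213 \right)}} + \frac{18975}{-9236 + 16572} = \frac{26434}{\frac{1}{11 - 213}} + \frac{18975}{-9236 + 16572} = \frac{26434}{\frac{1}{-202}} + \frac{18975}{7336} = \frac{26434}{- \frac{1}{202}} + 18975 \cdot \frac{1}{7336} = 26434 \left(-202\right) + \frac{18975}{7336} = -5339668 + \frac{18975}{7336} = - \frac{39171785473}{7336}$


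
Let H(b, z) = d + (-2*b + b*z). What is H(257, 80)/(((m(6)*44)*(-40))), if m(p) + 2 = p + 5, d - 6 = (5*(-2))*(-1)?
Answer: -10031/7920 ≈ -1.2665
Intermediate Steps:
d = 16 (d = 6 + (5*(-2))*(-1) = 6 - 10*(-1) = 6 + 10 = 16)
m(p) = 3 + p (m(p) = -2 + (p + 5) = -2 + (5 + p) = 3 + p)
H(b, z) = 16 - 2*b + b*z (H(b, z) = 16 + (-2*b + b*z) = 16 - 2*b + b*z)
H(257, 80)/(((m(6)*44)*(-40))) = (16 - 2*257 + 257*80)/((((3 + 6)*44)*(-40))) = (16 - 514 + 20560)/(((9*44)*(-40))) = 20062/((396*(-40))) = 20062/(-15840) = 20062*(-1/15840) = -10031/7920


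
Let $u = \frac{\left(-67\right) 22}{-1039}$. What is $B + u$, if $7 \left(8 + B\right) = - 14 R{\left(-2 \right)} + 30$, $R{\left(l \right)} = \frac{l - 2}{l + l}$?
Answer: $- \frac{31242}{7273} \approx -4.2956$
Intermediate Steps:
$R{\left(l \right)} = \frac{-2 + l}{2 l}$
$u = \frac{1474}{1039}$ ($u = \left(-1474\right) \left(- \frac{1}{1039}\right) = \frac{1474}{1039} \approx 1.4187$)
$B = - \frac{40}{7}$ ($B = -8 + \frac{- 14 \frac{-2 - 2}{2 \left(-2\right)} + 30}{7} = -8 + \frac{- 14 \cdot \frac{1}{2} \left(- \frac{1}{2}\right) \left(-4\right) + 30}{7} = -8 + \frac{\left(-14\right) 1 + 30}{7} = -8 + \frac{-14 + 30}{7} = -8 + \frac{1}{7} \cdot 16 = -8 + \frac{16}{7} = - \frac{40}{7} \approx -5.7143$)
$B + u = - \frac{40}{7} + \frac{1474}{1039} = - \frac{31242}{7273}$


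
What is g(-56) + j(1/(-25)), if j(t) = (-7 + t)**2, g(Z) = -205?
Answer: -97149/625 ≈ -155.44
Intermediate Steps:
g(-56) + j(1/(-25)) = -205 + (-7 + 1/(-25))**2 = -205 + (-7 - 1/25)**2 = -205 + (-176/25)**2 = -205 + 30976/625 = -97149/625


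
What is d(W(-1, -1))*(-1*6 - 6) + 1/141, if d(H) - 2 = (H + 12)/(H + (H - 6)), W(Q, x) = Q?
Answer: -2113/282 ≈ -7.4929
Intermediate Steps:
d(H) = 2 + (12 + H)/(-6 + 2*H) (d(H) = 2 + (H + 12)/(H + (H - 6)) = 2 + (12 + H)/(H + (-6 + H)) = 2 + (12 + H)/(-6 + 2*H))
d(W(-1, -1))*(-1*6 - 6) + 1/141 = ((5/2)*(-1)/(-3 - 1))*(-1*6 - 6) + 1/141 = ((5/2)*(-1)/(-4))*(-6 - 6) + 1/141 = ((5/2)*(-1)*(-¼))*(-12) + 1/141 = (5/8)*(-12) + 1/141 = -15/2 + 1/141 = -2113/282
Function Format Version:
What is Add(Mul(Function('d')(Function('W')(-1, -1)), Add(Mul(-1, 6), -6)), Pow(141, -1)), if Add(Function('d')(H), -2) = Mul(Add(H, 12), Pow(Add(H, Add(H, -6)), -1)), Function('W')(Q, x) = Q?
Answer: Rational(-2113, 282) ≈ -7.4929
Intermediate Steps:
Function('d')(H) = Add(2, Mul(Pow(Add(-6, Mul(2, H)), -1), Add(12, H))) (Function('d')(H) = Add(2, Mul(Add(H, 12), Pow(Add(H, Add(H, -6)), -1))) = Add(2, Mul(Add(12, H), Pow(Add(H, Add(-6, H)), -1))) = Add(2, Mul(Add(12, H), Pow(Add(-6, Mul(2, H)), -1))) = Add(2, Mul(Pow(Add(-6, Mul(2, H)), -1), Add(12, H))))
Add(Mul(Function('d')(Function('W')(-1, -1)), Add(Mul(-1, 6), -6)), Pow(141, -1)) = Add(Mul(Mul(Rational(5, 2), -1, Pow(Add(-3, -1), -1)), Add(Mul(-1, 6), -6)), Pow(141, -1)) = Add(Mul(Mul(Rational(5, 2), -1, Pow(-4, -1)), Add(-6, -6)), Rational(1, 141)) = Add(Mul(Mul(Rational(5, 2), -1, Rational(-1, 4)), -12), Rational(1, 141)) = Add(Mul(Rational(5, 8), -12), Rational(1, 141)) = Add(Rational(-15, 2), Rational(1, 141)) = Rational(-2113, 282)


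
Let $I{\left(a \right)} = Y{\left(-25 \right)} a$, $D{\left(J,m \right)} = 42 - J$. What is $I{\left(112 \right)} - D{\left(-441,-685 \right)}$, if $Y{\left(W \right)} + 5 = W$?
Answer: $-3843$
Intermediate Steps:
$Y{\left(W \right)} = -5 + W$
$I{\left(a \right)} = - 30 a$ ($I{\left(a \right)} = \left(-5 - 25\right) a = - 30 a$)
$I{\left(112 \right)} - D{\left(-441,-685 \right)} = \left(-30\right) 112 - \left(42 - -441\right) = -3360 - \left(42 + 441\right) = -3360 - 483 = -3843$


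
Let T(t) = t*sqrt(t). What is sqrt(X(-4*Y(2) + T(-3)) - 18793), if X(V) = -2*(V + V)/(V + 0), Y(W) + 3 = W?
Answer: I*sqrt(18797) ≈ 137.1*I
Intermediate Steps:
T(t) = t**(3/2)
Y(W) = -3 + W
X(V) = -4 (X(V) = -2*2*V/V = -2*2 = -4)
sqrt(X(-4*Y(2) + T(-3)) - 18793) = sqrt(-4 - 18793) = sqrt(-18797) = I*sqrt(18797)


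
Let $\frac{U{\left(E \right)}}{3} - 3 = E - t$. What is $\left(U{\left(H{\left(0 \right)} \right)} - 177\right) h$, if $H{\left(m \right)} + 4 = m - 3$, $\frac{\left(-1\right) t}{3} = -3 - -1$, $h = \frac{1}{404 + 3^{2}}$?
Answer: $- \frac{207}{413} \approx -0.50121$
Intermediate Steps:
$h = \frac{1}{413}$ ($h = \frac{1}{404 + 9} = \frac{1}{413} \approx 0.0024213$)
$t = 6$ ($t = - 3 \left(-3 - -1\right) = - 3 \left(-3 + 1\right) = \left(-3\right) \left(-2\right) = 6$)
$H{\left(m \right)} = -7 + m$ ($H{\left(m \right)} = -4 + \left(m - 3\right) = -4 + \left(-3 + m\right) = -7 + m$)
$U{\left(E \right)} = -9 + 3 E$ ($U{\left(E \right)} = 9 + 3 \left(E - 6\right) = 9 + 3 \left(-6 + E\right) = 9 + \left(-18 + 3 E\right) = -9 + 3 E$)
$\left(U{\left(H{\left(0 \right)} \right)} - 177\right) h = \left(\left(-9 + 3 \left(-7 + 0\right)\right) - 177\right) \frac{1}{413} = \left(\left(-9 + 3 \left(-7\right)\right) - 177\right) \frac{1}{413} = \left(\left(-9 - 21\right) - 177\right) \frac{1}{413} = \left(-30 - 177\right) \frac{1}{413} = \left(-207\right) \frac{1}{413} = - \frac{207}{413}$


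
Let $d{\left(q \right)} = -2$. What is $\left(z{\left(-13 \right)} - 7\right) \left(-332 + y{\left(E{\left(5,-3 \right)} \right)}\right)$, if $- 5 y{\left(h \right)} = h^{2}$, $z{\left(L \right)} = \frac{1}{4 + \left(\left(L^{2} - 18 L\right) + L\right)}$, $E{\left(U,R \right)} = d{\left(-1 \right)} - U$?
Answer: $\frac{4711713}{1970} \approx 2391.7$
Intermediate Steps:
$E{\left(U,R \right)} = -2 - U$
$z{\left(L \right)} = \frac{1}{4 + L^{2} - 17 L}$ ($z{\left(L \right)} = \frac{1}{4 + \left(L^{2} - 17 L\right)} = \frac{1}{4 + L^{2} - 17 L}$)
$y{\left(h \right)} = - \frac{h^{2}}{5}$
$\left(z{\left(-13 \right)} - 7\right) \left(-332 + y{\left(E{\left(5,-3 \right)} \right)}\right) = \left(\frac{1}{4 + \left(-13\right)^{2} - -221} - 7\right) \left(-332 - \frac{\left(-2 - 5\right)^{2}}{5}\right) = \left(\frac{1}{4 + 169 + 221} - 7\right) \left(-332 - \frac{\left(-2 - 5\right)^{2}}{5}\right) = \left(\frac{1}{394} - 7\right) \left(-332 - \frac{\left(-7\right)^{2}}{5}\right) = \left(\frac{1}{394} - 7\right) \left(-332 - \frac{49}{5}\right) = - \frac{2757 \left(-332 - \frac{49}{5}\right)}{394} = \left(- \frac{2757}{394}\right) \left(- \frac{1709}{5}\right) = \frac{4711713}{1970}$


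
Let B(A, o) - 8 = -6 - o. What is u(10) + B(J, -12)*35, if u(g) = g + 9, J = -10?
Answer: 509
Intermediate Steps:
B(A, o) = 2 - o (B(A, o) = 8 + (-6 - o) = 2 - o)
u(g) = 9 + g
u(10) + B(J, -12)*35 = (9 + 10) + (2 - 1*(-12))*35 = 19 + (2 + 12)*35 = 19 + 14*35 = 19 + 490 = 509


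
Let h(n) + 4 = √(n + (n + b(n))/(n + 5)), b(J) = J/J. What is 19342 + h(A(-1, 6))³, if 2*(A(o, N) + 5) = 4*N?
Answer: 19186 + 167*√69/9 ≈ 19340.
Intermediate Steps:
b(J) = 1
A(o, N) = -5 + 2*N (A(o, N) = -5 + (4*N)/2 = -5 + 2*N)
h(n) = -4 + √(n + (1 + n)/(5 + n)) (h(n) = -4 + √(n + (n + 1)/(n + 5)) = -4 + √(n + (1 + n)/(5 + n)))
19342 + h(A(-1, 6))³ = 19342 + (-4 + √((1 + (-5 + 2*6) + (-5 + 2*6)*(5 + (-5 + 2*6)))/(5 + (-5 + 2*6))))³ = 19342 + (-4 + √((1 + (-5 + 12) + (-5 + 12)*(5 + (-5 + 12)))/(5 + (-5 + 12))))³ = 19342 + (-4 + √((1 + 7 + 7*(5 + 7))/(5 + 7)))³ = 19342 + (-4 + √((1 + 7 + 7*12)/12))³ = 19342 + (-4 + √((1 + 7 + 84)/12))³ = 19342 + (-4 + √((1/12)*92))³ = 19342 + (-4 + √(23/3))³ = 19342 + (-4 + √69/3)³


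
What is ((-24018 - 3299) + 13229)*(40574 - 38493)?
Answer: -29317128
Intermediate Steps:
((-24018 - 3299) + 13229)*(40574 - 38493) = (-27317 + 13229)*2081 = -14088*2081 = -29317128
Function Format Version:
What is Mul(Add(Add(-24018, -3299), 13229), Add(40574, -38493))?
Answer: -29317128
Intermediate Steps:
Mul(Add(Add(-24018, -3299), 13229), Add(40574, -38493)) = Mul(Add(-27317, 13229), 2081) = Mul(-14088, 2081) = -29317128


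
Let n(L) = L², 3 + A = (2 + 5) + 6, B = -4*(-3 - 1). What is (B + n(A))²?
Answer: 13456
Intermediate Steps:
B = 16 (B = -4*(-4) = 16)
A = 10 (A = -3 + ((2 + 5) + 6) = -3 + (7 + 6) = -3 + 13 = 10)
(B + n(A))² = (16 + 10²)² = (16 + 100)² = 116² = 13456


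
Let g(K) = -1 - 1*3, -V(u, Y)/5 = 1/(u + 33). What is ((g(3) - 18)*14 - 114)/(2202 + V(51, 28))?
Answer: -35448/184963 ≈ -0.19165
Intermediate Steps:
V(u, Y) = -5/(33 + u) (V(u, Y) = -5/(u + 33) = -5/(33 + u))
g(K) = -4 (g(K) = -1 - 3 = -4)
((g(3) - 18)*14 - 114)/(2202 + V(51, 28)) = ((-4 - 18)*14 - 114)/(2202 - 5/(33 + 51)) = (-22*14 - 114)/(2202 - 5/84) = (-308 - 114)/(2202 - 5*1/84) = -422/(2202 - 5/84) = -422/184963/84 = -422*84/184963 = -35448/184963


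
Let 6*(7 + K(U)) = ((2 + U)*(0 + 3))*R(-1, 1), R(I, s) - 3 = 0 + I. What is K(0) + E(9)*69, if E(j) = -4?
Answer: -281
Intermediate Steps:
R(I, s) = 3 + I (R(I, s) = 3 + (0 + I) = 3 + I)
K(U) = -5 + U (K(U) = -7 + (((2 + U)*(0 + 3))*(3 - 1))/6 = -7 + (((2 + U)*3)*2)/6 = -7 + ((6 + 3*U)*2)/6 = -7 + (12 + 6*U)/6 = -7 + (2 + U) = -5 + U)
K(0) + E(9)*69 = (-5 + 0) - 4*69 = -5 - 276 = -281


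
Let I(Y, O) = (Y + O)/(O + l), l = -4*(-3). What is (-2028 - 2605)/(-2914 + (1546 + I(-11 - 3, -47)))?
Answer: 162155/47819 ≈ 3.3910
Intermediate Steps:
l = 12
I(Y, O) = (O + Y)/(12 + O) (I(Y, O) = (Y + O)/(O + 12) = (O + Y)/(12 + O))
(-2028 - 2605)/(-2914 + (1546 + I(-11 - 3, -47))) = (-2028 - 2605)/(-2914 + (1546 + (-47 + (-11 - 3))/(12 - 47))) = -4633/(-2914 + (1546 + (-47 - 14)/(-35))) = -4633/(-2914 + (1546 - 1/35*(-61))) = -4633/(-2914 + (1546 + 61/35)) = -4633/(-2914 + 54171/35) = -4633/(-47819/35) = -4633*(-35/47819) = 162155/47819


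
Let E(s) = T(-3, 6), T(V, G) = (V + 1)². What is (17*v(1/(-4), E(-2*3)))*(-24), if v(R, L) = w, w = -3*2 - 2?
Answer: 3264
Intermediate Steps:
T(V, G) = (1 + V)²
E(s) = 4 (E(s) = (1 - 3)² = (-2)² = 4)
w = -8 (w = -6 - 2 = -8)
v(R, L) = -8
(17*v(1/(-4), E(-2*3)))*(-24) = (17*(-8))*(-24) = -136*(-24) = 3264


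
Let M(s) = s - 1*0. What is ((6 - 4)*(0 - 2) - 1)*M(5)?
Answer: -25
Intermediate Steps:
M(s) = s (M(s) = s + 0 = s)
((6 - 4)*(0 - 2) - 1)*M(5) = ((6 - 4)*(0 - 2) - 1)*5 = (2*(-2) - 1)*5 = (-4 - 1)*5 = -5*5 = -25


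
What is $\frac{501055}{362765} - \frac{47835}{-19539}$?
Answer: $\frac{46398252}{12116351} \approx 3.8294$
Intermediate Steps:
$\frac{501055}{362765} - \frac{47835}{-19539} = 501055 \cdot \frac{1}{362765} - - \frac{5315}{2171} = \frac{100211}{72553} + \frac{5315}{2171} = \frac{46398252}{12116351}$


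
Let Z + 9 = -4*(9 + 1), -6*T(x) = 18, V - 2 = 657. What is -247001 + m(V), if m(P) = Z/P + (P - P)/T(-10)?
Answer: -162773708/659 ≈ -2.4700e+5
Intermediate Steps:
V = 659 (V = 2 + 657 = 659)
T(x) = -3 (T(x) = -⅙*18 = -3)
Z = -49 (Z = -9 - 4*(9 + 1) = -9 - 4*10 = -9 - 1*40 = -9 - 40 = -49)
m(P) = -49/P (m(P) = -49/P + (P - P)/(-3) = -49/P + 0*(-⅓) = -49/P + 0 = -49/P)
-247001 + m(V) = -247001 - 49/659 = -162773708/659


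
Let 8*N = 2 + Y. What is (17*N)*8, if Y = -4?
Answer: -34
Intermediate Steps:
N = -1/4 (N = (2 - 4)/8 = (1/8)*(-2) = -1/4 ≈ -0.25000)
(17*N)*8 = (17*(-1/4))*8 = -17/4*8 = -34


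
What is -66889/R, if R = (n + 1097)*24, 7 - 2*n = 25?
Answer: -66889/26112 ≈ -2.5616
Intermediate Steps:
n = -9 (n = 7/2 - ½*25 = 7/2 - 25/2 = -9)
R = 26112 (R = (-9 + 1097)*24 = 1088*24 = 26112)
-66889/R = -66889/26112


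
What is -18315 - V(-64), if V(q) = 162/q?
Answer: -585999/32 ≈ -18312.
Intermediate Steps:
-18315 - V(-64) = -18315 - 162/(-64) = -18315 - 162*(-1)/64 = -18315 - 1*(-81/32) = -18315 + 81/32 = -585999/32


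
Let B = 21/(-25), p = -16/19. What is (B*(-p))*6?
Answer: -2016/475 ≈ -4.2442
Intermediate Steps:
p = -16/19 (p = -16*1/19 = -16/19 ≈ -0.84210)
B = -21/25 (B = 21*(-1/25) = -21/25 ≈ -0.84000)
(B*(-p))*6 = -(-21)*(-16)/(25*19)*6 = -21/25*16/19*6 = -336/475*6 = -2016/475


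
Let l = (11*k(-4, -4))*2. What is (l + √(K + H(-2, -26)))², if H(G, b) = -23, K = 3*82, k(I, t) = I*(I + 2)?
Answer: (176 + √223)² ≈ 36456.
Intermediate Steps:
k(I, t) = I*(2 + I)
K = 246
l = 176 (l = (11*(-4*(2 - 4)))*2 = (11*(-4*(-2)))*2 = (11*8)*2 = 88*2 = 176)
(l + √(K + H(-2, -26)))² = (176 + √(246 - 23))² = (176 + √223)²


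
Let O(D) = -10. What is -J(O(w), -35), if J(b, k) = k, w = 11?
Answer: 35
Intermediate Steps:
-J(O(w), -35) = -1*(-35) = 35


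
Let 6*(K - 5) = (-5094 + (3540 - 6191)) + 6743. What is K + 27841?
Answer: 27679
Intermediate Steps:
K = -162 (K = 5 + ((-5094 + (3540 - 6191)) + 6743)/6 = 5 + ((-5094 - 2651) + 6743)/6 = 5 + (-7745 + 6743)/6 = 5 + (⅙)*(-1002) = 5 - 167 = -162)
K + 27841 = -162 + 27841 = 27679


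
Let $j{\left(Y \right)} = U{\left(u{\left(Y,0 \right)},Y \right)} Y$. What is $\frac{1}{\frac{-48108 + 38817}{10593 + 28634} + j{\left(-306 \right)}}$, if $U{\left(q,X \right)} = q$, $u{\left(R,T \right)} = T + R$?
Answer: $\frac{39227}{3673050081} \approx 1.068 \cdot 10^{-5}$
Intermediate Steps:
$u{\left(R,T \right)} = R + T$
$j{\left(Y \right)} = Y^{2}$ ($j{\left(Y \right)} = \left(Y + 0\right) Y = Y Y = Y^{2}$)
$\frac{1}{\frac{-48108 + 38817}{10593 + 28634} + j{\left(-306 \right)}} = \frac{1}{\frac{-48108 + 38817}{10593 + 28634} + \left(-306\right)^{2}} = \frac{1}{- \frac{9291}{39227} + 93636} = \frac{1}{\frac{3673050081}{39227}} = \frac{39227}{3673050081}$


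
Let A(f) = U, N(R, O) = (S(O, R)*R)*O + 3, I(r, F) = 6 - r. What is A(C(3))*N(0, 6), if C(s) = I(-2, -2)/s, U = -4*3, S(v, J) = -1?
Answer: -36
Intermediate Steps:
N(R, O) = 3 - O*R (N(R, O) = (-R)*O + 3 = -O*R + 3 = 3 - O*R)
U = -12
C(s) = 8/s (C(s) = (6 - 1*(-2))/s = (6 + 2)/s = 8/s)
A(f) = -12
A(C(3))*N(0, 6) = -12*(3 - 1*6*0) = -12*(3 + 0) = -12*3 = -36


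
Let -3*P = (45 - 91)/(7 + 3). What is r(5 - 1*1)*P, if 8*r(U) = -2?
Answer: -23/60 ≈ -0.38333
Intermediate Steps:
P = 23/15 (P = -(45 - 91)/(3*(7 + 3)) = -(-46)/(3*10) = -⅓*(-23/5) = 23/15 ≈ 1.5333)
r(U) = -¼ (r(U) = (⅛)*(-2) = -¼)
r(5 - 1*1)*P = -¼*23/15 = -23/60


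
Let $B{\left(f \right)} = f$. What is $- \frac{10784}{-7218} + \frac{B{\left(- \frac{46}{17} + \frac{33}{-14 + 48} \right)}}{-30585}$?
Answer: $\frac{1869099937}{1250987670} \approx 1.4941$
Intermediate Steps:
$- \frac{10784}{-7218} + \frac{B{\left(- \frac{46}{17} + \frac{33}{-14 + 48} \right)}}{-30585} = - \frac{10784}{-7218} + \frac{- \frac{46}{17} + \frac{33}{-14 + 48}}{-30585} = \left(-10784\right) \left(- \frac{1}{7218}\right) + \left(\left(-46\right) \frac{1}{17} + \frac{33}{34}\right) \left(- \frac{1}{30585}\right) = \frac{5392}{3609} + \left(- \frac{46}{17} + 33 \cdot \frac{1}{34}\right) \left(- \frac{1}{30585}\right) = \frac{5392}{3609} + \left(- \frac{46}{17} + \frac{33}{34}\right) \left(- \frac{1}{30585}\right) = \frac{5392}{3609} - - \frac{59}{1039890} = \frac{5392}{3609} + \frac{59}{1039890} = \frac{1869099937}{1250987670}$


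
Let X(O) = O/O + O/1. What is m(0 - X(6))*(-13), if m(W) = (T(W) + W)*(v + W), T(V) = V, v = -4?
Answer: -2002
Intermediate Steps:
X(O) = 1 + O (X(O) = 1 + O*1 = 1 + O)
m(W) = 2*W*(-4 + W) (m(W) = (W + W)*(-4 + W) = (2*W)*(-4 + W) = 2*W*(-4 + W))
m(0 - X(6))*(-13) = (2*(0 - (1 + 6))*(-4 + (0 - (1 + 6))))*(-13) = (2*(0 - 1*7)*(-4 + (0 - 1*7)))*(-13) = (2*(0 - 7)*(-4 + (0 - 7)))*(-13) = (2*(-7)*(-4 - 7))*(-13) = (2*(-7)*(-11))*(-13) = 154*(-13) = -2002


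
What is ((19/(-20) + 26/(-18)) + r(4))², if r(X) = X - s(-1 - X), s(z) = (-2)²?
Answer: 185761/32400 ≈ 5.7334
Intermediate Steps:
s(z) = 4
r(X) = -4 + X (r(X) = X - 1*4 = X - 4 = -4 + X)
((19/(-20) + 26/(-18)) + r(4))² = ((19/(-20) + 26/(-18)) + (-4 + 4))² = ((19*(-1/20) + 26*(-1/18)) + 0)² = ((-19/20 - 13/9) + 0)² = (-431/180 + 0)² = (-431/180)² = 185761/32400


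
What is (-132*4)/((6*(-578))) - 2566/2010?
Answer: -326567/290445 ≈ -1.1244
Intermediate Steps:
(-132*4)/((6*(-578))) - 2566/2010 = -528/(-3468) - 2566*1/2010 = -528*(-1/3468) - 1283/1005 = 44/289 - 1283/1005 = -326567/290445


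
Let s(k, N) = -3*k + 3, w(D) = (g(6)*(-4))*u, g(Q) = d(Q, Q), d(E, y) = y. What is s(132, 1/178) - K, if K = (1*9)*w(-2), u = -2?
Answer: -825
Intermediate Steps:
g(Q) = Q
w(D) = 48 (w(D) = (6*(-4))*(-2) = -24*(-2) = 48)
K = 432 (K = (1*9)*48 = 9*48 = 432)
s(k, N) = 3 - 3*k
s(132, 1/178) - K = (3 - 3*132) - 1*432 = (3 - 396) - 432 = -393 - 432 = -825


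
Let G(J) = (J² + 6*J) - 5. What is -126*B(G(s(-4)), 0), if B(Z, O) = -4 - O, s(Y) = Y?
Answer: 504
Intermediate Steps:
G(J) = -5 + J² + 6*J
-126*B(G(s(-4)), 0) = -126*(-4 - 1*0) = -126*(-4 + 0) = -126*(-4) = 504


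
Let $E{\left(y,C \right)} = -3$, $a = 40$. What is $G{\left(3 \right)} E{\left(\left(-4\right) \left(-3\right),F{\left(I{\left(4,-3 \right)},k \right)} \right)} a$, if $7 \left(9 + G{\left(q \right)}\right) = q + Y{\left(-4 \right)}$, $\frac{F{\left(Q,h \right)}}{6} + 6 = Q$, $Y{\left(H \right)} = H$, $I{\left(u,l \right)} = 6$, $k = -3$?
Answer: $\frac{7680}{7} \approx 1097.1$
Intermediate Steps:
$F{\left(Q,h \right)} = -36 + 6 Q$
$G{\left(q \right)} = - \frac{67}{7} + \frac{q}{7}$ ($G{\left(q \right)} = -9 + \frac{q - 4}{7} = -9 + \frac{-4 + q}{7} = -9 + \left(- \frac{4}{7} + \frac{q}{7}\right) = - \frac{67}{7} + \frac{q}{7}$)
$G{\left(3 \right)} E{\left(\left(-4\right) \left(-3\right),F{\left(I{\left(4,-3 \right)},k \right)} \right)} a = \left(- \frac{67}{7} + \frac{1}{7} \cdot 3\right) \left(-3\right) 40 = \left(- \frac{67}{7} + \frac{3}{7}\right) \left(-3\right) 40 = \left(- \frac{64}{7}\right) \left(-3\right) 40 = \frac{192}{7} \cdot 40 = \frac{7680}{7}$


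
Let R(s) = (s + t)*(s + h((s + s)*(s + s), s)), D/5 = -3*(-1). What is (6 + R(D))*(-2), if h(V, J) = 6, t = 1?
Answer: -684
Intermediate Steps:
D = 15 (D = 5*(-3*(-1)) = 5*3 = 15)
R(s) = (1 + s)*(6 + s) (R(s) = (s + 1)*(s + 6) = (1 + s)*(6 + s))
(6 + R(D))*(-2) = (6 + (6 + 15² + 7*15))*(-2) = (6 + (6 + 225 + 105))*(-2) = (6 + 336)*(-2) = 342*(-2) = -684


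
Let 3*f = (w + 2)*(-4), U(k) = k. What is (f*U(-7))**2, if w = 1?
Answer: 784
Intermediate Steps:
f = -4 (f = ((1 + 2)*(-4))/3 = (3*(-4))/3 = (1/3)*(-12) = -4)
(f*U(-7))**2 = (-4*(-7))**2 = 28**2 = 784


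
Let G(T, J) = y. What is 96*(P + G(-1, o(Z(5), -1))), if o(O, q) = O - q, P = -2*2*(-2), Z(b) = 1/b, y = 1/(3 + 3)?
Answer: 784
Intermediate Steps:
y = 1/6 ≈ 0.16667
P = 8 (P = -4*(-2) = 8)
G(T, J) = 1/6
96*(P + G(-1, o(Z(5), -1))) = 96*(8 + 1/6) = 96*(49/6) = 784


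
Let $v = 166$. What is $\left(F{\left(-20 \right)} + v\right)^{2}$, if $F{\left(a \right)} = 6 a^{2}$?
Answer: $6584356$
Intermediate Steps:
$\left(F{\left(-20 \right)} + v\right)^{2} = \left(6 \left(-20\right)^{2} + 166\right)^{2} = \left(6 \cdot 400 + 166\right)^{2} = \left(2400 + 166\right)^{2} = 2566^{2} = 6584356$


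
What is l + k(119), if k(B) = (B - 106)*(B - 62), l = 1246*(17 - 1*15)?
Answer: 3233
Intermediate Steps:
l = 2492 (l = 1246*(17 - 15) = 1246*2 = 2492)
k(B) = (-106 + B)*(-62 + B)
l + k(119) = 2492 + (6572 + 119² - 168*119) = 2492 + (6572 + 14161 - 19992) = 2492 + 741 = 3233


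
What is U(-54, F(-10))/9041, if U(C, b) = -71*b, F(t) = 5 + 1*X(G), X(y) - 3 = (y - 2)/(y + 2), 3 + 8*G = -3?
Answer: -2059/45205 ≈ -0.045548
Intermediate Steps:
G = -¾ (G = -3/8 + (⅛)*(-3) = -3/8 - 3/8 = -¾ ≈ -0.75000)
X(y) = 3 + (-2 + y)/(2 + y) (X(y) = 3 + (y - 2)/(y + 2) = 3 + (-2 + y)/(2 + y))
F(t) = 29/5 (F(t) = 5 + 1*(4*(1 - ¾)/(2 - ¾)) = 5 + 1*(4*(¼)/(5/4)) = 5 + 1*(4*(⅘)*(¼)) = 5 + 1*(⅘) = 5 + ⅘ = 29/5)
U(-54, F(-10))/9041 = -71*29/5/9041 = -2059/5*1/9041 = -2059/45205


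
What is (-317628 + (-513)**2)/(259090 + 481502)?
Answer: -6051/82288 ≈ -0.073534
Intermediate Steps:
(-317628 + (-513)**2)/(259090 + 481502) = (-317628 + 263169)/740592 = -54459*1/740592 = -6051/82288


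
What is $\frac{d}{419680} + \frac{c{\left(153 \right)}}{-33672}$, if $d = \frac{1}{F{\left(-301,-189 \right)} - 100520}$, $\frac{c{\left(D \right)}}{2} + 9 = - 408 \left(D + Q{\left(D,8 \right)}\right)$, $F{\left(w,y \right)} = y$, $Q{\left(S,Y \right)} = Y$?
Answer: $\frac{3793333392497}{972107721760} \approx 3.9022$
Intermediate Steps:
$c{\left(D \right)} = -6546 - 816 D$ ($c{\left(D \right)} = -18 + 2 \left(- 408 \left(D + 8\right)\right) = -18 + 2 \left(- 408 \left(8 + D\right)\right) = -18 + 2 \left(-3264 - 408 D\right) = -18 - \left(6528 + 816 D\right) = -6546 - 816 D$)
$d = - \frac{1}{100709}$ ($d = \frac{1}{-189 - 100520} = \frac{1}{-100709} = - \frac{1}{100709} \approx -9.9296 \cdot 10^{-6}$)
$\frac{d}{419680} + \frac{c{\left(153 \right)}}{-33672} = - \frac{1}{100709 \cdot 419680} + \frac{-6546 - 124848}{-33672} = \left(- \frac{1}{100709}\right) \frac{1}{419680} + \left(-6546 - 124848\right) \left(- \frac{1}{33672}\right) = - \frac{1}{42265553120} - - \frac{359}{92} = - \frac{1}{42265553120} + \frac{359}{92} = \frac{3793333392497}{972107721760}$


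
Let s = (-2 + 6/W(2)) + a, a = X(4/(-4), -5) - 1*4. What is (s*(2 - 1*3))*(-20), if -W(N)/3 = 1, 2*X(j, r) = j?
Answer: -170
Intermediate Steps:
X(j, r) = j/2
W(N) = -3 (W(N) = -3*1 = -3)
a = -9/2 (a = (4/(-4))/2 - 1*4 = (4*(-¼))/2 - 4 = (½)*(-1) - 4 = -½ - 4 = -9/2 ≈ -4.5000)
s = -17/2 (s = (-2 + 6/(-3)) - 9/2 = (-2 + 6*(-⅓)) - 9/2 = (-2 - 2) - 9/2 = -4 - 9/2 = -17/2 ≈ -8.5000)
(s*(2 - 1*3))*(-20) = -17*(2 - 1*3)/2*(-20) = -17*(2 - 3)/2*(-20) = -17/2*(-1)*(-20) = (17/2)*(-20) = -170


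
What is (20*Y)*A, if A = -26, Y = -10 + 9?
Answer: 520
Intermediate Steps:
Y = -1
(20*Y)*A = (20*(-1))*(-26) = -20*(-26) = 520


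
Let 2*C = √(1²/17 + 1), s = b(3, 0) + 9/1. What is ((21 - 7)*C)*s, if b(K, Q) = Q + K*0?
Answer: 189*√34/17 ≈ 64.826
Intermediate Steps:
b(K, Q) = Q (b(K, Q) = Q + 0 = Q)
s = 9 (s = 0 + 9/1 = 0 + 9*1 = 0 + 9 = 9)
C = 3*√34/34 (C = √(1²/17 + 1)/2 = √(1*(1/17) + 1)/2 = √(1/17 + 1)/2 = √(18/17)/2 = (3*√34/17)/2 = 3*√34/34 ≈ 0.51450)
((21 - 7)*C)*s = ((21 - 7)*(3*√34/34))*9 = (14*(3*√34/34))*9 = (21*√34/17)*9 = 189*√34/17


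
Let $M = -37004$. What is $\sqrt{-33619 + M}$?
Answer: $3 i \sqrt{7847} \approx 265.75 i$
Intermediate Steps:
$\sqrt{-33619 + M} = \sqrt{-33619 - 37004} = \sqrt{-70623} = 3 i \sqrt{7847}$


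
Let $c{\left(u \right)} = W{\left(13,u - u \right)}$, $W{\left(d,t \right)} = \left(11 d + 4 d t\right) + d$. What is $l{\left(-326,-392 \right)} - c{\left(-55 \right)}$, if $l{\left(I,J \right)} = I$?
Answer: $-482$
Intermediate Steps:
$W{\left(d,t \right)} = 12 d + 4 d t$ ($W{\left(d,t \right)} = \left(11 d + 4 d t\right) + d = 12 d + 4 d t$)
$c{\left(u \right)} = 156$ ($c{\left(u \right)} = 4 \cdot 13 \left(3 + \left(u - u\right)\right) = 4 \cdot 13 \left(3 + 0\right) = 4 \cdot 13 \cdot 3 = 156$)
$l{\left(-326,-392 \right)} - c{\left(-55 \right)} = -326 - 156 = -482$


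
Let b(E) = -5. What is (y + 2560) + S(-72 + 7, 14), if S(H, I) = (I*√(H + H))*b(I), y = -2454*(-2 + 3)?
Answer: 106 - 70*I*√130 ≈ 106.0 - 798.12*I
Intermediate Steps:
y = -2454 (y = -2454*1 = -2454)
S(H, I) = -5*I*√2*√H (S(H, I) = (I*√(H + H))*(-5) = (I*√(2*H))*(-5) = (I*(√2*√H))*(-5) = (I*√2*√H)*(-5) = -5*I*√2*√H)
(y + 2560) + S(-72 + 7, 14) = (-2454 + 2560) - 5*14*√2*√(-72 + 7) = 106 - 5*14*√2*√(-65) = 106 - 5*14*√2*I*√65 = 106 - 70*I*√130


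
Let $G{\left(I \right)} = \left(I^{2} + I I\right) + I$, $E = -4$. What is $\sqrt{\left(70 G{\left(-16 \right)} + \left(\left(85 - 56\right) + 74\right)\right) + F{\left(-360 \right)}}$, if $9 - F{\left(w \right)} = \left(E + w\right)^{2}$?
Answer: $8 i \sqrt{1526} \approx 312.51 i$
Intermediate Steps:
$F{\left(w \right)} = 9 - \left(-4 + w\right)^{2}$
$G{\left(I \right)} = I + 2 I^{2}$ ($G{\left(I \right)} = \left(I^{2} + I^{2}\right) + I = 2 I^{2} + I = I + 2 I^{2}$)
$\sqrt{\left(70 G{\left(-16 \right)} + \left(\left(85 - 56\right) + 74\right)\right) + F{\left(-360 \right)}} = \sqrt{\left(70 \left(- 16 \left(1 + 2 \left(-16\right)\right)\right) + \left(\left(85 - 56\right) + 74\right)\right) + \left(9 - \left(-4 - 360\right)^{2}\right)} = \sqrt{\left(70 \left(- 16 \left(1 - 32\right)\right) + \left(29 + 74\right)\right) + \left(9 - \left(-364\right)^{2}\right)} = \sqrt{\left(70 \left(\left(-16\right) \left(-31\right)\right) + 103\right) + \left(9 - 132496\right)} = \sqrt{\left(70 \cdot 496 + 103\right) + \left(9 - 132496\right)} = \sqrt{\left(34720 + 103\right) - 132487} = \sqrt{34823 - 132487} = \sqrt{-97664} = 8 i \sqrt{1526}$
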